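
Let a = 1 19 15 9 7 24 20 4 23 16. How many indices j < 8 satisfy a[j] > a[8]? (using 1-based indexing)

6 such elements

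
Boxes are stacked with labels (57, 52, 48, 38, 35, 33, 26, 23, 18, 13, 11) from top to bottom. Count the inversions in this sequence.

55

Count, for each position, how many later elements it exceeds:
57 → 52, 48, 38, 35, 33, 26, 23, 18, 13, 11 → 10
52 → 48, 38, 35, 33, 26, 23, 18, 13, 11 → 9
48 → 38, 35, 33, 26, 23, 18, 13, 11 → 8
38 → 35, 33, 26, 23, 18, 13, 11 → 7
35 → 33, 26, 23, 18, 13, 11 → 6
33 → 26, 23, 18, 13, 11 → 5
26 → 23, 18, 13, 11 → 4
23 → 18, 13, 11 → 3
18 → 13, 11 → 2
13 → 11 → 1
11 → none → 0
Sum: 10 + 9 + 8 + 7 + 6 + 5 + 4 + 3 + 2 + 1 + 0 = 55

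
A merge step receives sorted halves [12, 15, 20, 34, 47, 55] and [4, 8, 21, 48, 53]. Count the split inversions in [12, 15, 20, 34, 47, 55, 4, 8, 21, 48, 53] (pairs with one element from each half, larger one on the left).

There are 17 split inversions.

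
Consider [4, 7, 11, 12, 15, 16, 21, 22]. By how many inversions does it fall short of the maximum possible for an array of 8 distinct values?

28

Maximum inversions for 8 distinct elements is C(8, 2) = 8·7/2 = 28.
Current inversions — for each element, count later smaller elements:
4: 0
7: 0
11: 0
12: 0
15: 0
16: 0
21: 0
22: 0
Current total: 0 + 0 + 0 + 0 + 0 + 0 + 0 + 0 = 0
Shortfall: 28 − 0 = 28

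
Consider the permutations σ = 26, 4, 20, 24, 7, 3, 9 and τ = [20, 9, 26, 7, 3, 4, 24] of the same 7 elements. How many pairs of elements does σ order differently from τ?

Discordant pairs: 11

Assign each item its position (1..7) in the first ordering, then rewrite the second ordering as that position sequence:
positions: 26→1, 4→2, 20→3, 24→4, 7→5, 3→6, 9→7
second ordering as positions: [3, 7, 1, 5, 6, 2, 4]
Discordant pairs = inversions in this position sequence.
3: 1, 2 → 2
7: 1, 5, 6, 2, 4 → 5
1: 0
5: 2, 4 → 2
6: 2, 4 → 2
2: 0
4: 0
Total: 2 + 5 + 0 + 2 + 2 + 0 + 0 = 11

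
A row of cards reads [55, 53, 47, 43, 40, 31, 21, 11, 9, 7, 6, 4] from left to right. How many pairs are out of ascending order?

For each element, count later entries that are smaller:
55: 11
53: 10
47: 9
43: 8
40: 7
31: 6
21: 5
11: 4
9: 3
7: 2
6: 1
4: 0
Sum: 11 + 10 + 9 + 8 + 7 + 6 + 5 + 4 + 3 + 2 + 1 + 0 = 66

66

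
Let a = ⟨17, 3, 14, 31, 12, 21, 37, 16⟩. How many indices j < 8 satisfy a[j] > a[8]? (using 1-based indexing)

4

The element at index 8 is 16.
Elements before it: 17, 3, 14, 31, 12, 21, 37
Those larger than 16: 17, 31, 21, 37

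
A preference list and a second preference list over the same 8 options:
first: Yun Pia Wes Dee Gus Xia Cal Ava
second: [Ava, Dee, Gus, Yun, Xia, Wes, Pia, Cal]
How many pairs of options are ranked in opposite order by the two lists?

Assign each item its position (1..8) in the first ordering, then rewrite the second ordering as that position sequence:
positions: Yun→1, Pia→2, Wes→3, Dee→4, Gus→5, Xia→6, Cal→7, Ava→8
second ordering as positions: [8, 4, 5, 1, 6, 3, 2, 7]
Discordant pairs = inversions in this position sequence.
8: 4, 5, 1, 6, 3, 2, 7 → 7
4: 1, 3, 2 → 3
5: 1, 3, 2 → 3
1: 0
6: 3, 2 → 2
3: 2 → 1
2: 0
7: 0
Total: 7 + 3 + 3 + 0 + 2 + 1 + 0 + 0 = 16

Pairs: 16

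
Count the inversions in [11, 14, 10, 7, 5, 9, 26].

12

Inversion pairs (indices are 1-based):
(1,3): 11 > 10
(1,4): 11 > 7
(1,5): 11 > 5
(1,6): 11 > 9
(2,3): 14 > 10
(2,4): 14 > 7
(2,5): 14 > 5
(2,6): 14 > 9
(3,4): 10 > 7
(3,5): 10 > 5
(3,6): 10 > 9
(4,5): 7 > 5
That's 12 pairs.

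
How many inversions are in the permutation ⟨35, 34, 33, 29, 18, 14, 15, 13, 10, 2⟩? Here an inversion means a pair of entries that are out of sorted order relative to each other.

For each element, count later entries that are smaller:
35 → 34, 33, 29, 18, 14, 15, 13, 10, 2 → 9
34 → 33, 29, 18, 14, 15, 13, 10, 2 → 8
33 → 29, 18, 14, 15, 13, 10, 2 → 7
29 → 18, 14, 15, 13, 10, 2 → 6
18 → 14, 15, 13, 10, 2 → 5
14 → 13, 10, 2 → 3
15 → 13, 10, 2 → 3
13 → 10, 2 → 2
10 → 2 → 1
2 → none → 0
Sum: 9 + 8 + 7 + 6 + 5 + 3 + 3 + 2 + 1 + 0 = 44

There are 44 inversions.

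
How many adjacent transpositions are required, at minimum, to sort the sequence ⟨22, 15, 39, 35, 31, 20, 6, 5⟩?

Swaps: 21

The minimum number of adjacent swaps to sort an array equals its inversion count, since every such swap removes exactly one inversion.
Count inversions — for each element, later elements that are smaller:
22: 15, 20, 6, 5 → 4
15: 6, 5 → 2
39: 35, 31, 20, 6, 5 → 5
35: 31, 20, 6, 5 → 4
31: 20, 6, 5 → 3
20: 6, 5 → 2
6: 5 → 1
5: none → 0
Total inversions: 4 + 2 + 5 + 4 + 3 + 2 + 1 + 0 = 21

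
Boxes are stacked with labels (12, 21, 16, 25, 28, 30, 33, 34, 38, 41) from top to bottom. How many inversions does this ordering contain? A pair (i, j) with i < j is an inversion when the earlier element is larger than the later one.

There is 1 inversion.

Sweep left to right; for each value list the smaller values that follow it:
12: 0
21: 1
16: 0
25: 0
28: 0
30: 0
33: 0
34: 0
38: 0
41: 0
Sum: 0 + 1 + 0 + 0 + 0 + 0 + 0 + 0 + 0 + 0 = 1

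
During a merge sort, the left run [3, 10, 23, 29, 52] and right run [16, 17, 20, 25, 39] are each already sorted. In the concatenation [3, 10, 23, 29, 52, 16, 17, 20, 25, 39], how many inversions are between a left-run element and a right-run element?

12 cross-inversions

Count, for every r in R, how many entries of L exceed r:
r = 16: 23, 29, 52 → 3
r = 17: 23, 29, 52 → 3
r = 20: 23, 29, 52 → 3
r = 25: 29, 52 → 2
r = 39: 52 → 1
Cross-inversions: 3 + 3 + 3 + 2 + 1 = 12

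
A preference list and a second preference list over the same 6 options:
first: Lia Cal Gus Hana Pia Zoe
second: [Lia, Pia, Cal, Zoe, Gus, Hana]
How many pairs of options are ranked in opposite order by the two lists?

5 pairs

Assign each item its position (1..6) in the first ordering, then rewrite the second ordering as that position sequence:
positions: Lia→1, Cal→2, Gus→3, Hana→4, Pia→5, Zoe→6
second ordering as positions: [1, 5, 2, 6, 3, 4]
Discordant pairs = inversions in this position sequence.
1: 0
5: 2, 3, 4 → 3
2: 0
6: 3, 4 → 2
3: 0
4: 0
Total: 0 + 3 + 0 + 2 + 0 + 0 = 5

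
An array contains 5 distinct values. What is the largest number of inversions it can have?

10

A reversed (strictly descending) arrangement makes every pair an inversion, giving C(5, 2) inversions.
C(5, 2) = 5·4/2 = 10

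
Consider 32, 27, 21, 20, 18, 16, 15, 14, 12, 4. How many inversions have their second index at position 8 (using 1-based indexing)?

7 such elements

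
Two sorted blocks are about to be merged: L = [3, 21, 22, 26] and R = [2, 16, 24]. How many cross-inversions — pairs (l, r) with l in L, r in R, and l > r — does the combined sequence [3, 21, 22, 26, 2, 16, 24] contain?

Count, for every r in R, how many entries of L exceed r:
r = 2: 3, 21, 22, 26 → 4
r = 16: 21, 22, 26 → 3
r = 24: 26 → 1
Cross-inversions: 4 + 3 + 1 = 8

8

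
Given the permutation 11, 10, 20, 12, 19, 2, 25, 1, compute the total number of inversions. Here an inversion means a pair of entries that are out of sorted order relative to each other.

15 inversions

Element-by-element contributions:
11 → 10, 2, 1 → 3
10 → 2, 1 → 2
20 → 12, 19, 2, 1 → 4
12 → 2, 1 → 2
19 → 2, 1 → 2
2 → 1 → 1
25 → 1 → 1
1 → none → 0
Sum: 3 + 2 + 4 + 2 + 2 + 1 + 1 + 0 = 15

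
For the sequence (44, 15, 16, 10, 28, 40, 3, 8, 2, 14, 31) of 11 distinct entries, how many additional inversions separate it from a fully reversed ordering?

21

Maximum inversions for 11 distinct elements is C(11, 2) = 11·10/2 = 55.
Current inversions — for each element, count later smaller elements:
44: 10
15: 5
16: 5
10: 3
28: 4
40: 5
3: 1
8: 1
2: 0
14: 0
31: 0
Current total: 10 + 5 + 5 + 3 + 4 + 5 + 1 + 1 + 0 + 0 + 0 = 34
Shortfall: 55 − 34 = 21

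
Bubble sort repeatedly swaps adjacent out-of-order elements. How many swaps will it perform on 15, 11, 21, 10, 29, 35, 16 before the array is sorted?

Adjacent swaps: 7

The minimum number of adjacent swaps to sort an array equals its inversion count, since every such swap removes exactly one inversion.
Count inversions — for each element, later elements that are smaller:
15: 11, 10 → 2
11: 10 → 1
21: 10, 16 → 2
10: none → 0
29: 16 → 1
35: 16 → 1
16: none → 0
Total inversions: 2 + 1 + 2 + 0 + 1 + 1 + 0 = 7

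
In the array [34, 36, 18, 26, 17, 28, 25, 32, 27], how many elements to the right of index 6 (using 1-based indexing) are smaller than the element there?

2

The element at index 6 is 28.
Elements after it: 25, 32, 27
Those smaller than 28: 25, 27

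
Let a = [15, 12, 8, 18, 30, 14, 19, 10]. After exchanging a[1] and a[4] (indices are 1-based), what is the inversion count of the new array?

Positions 1 and 4 hold 15 and 18; after swapping, the array is [18, 12, 8, 15, 30, 14, 19, 10].
Element-by-element contributions:
18 → 12, 8, 15, 14, 10 → 5
12 → 8, 10 → 2
8 → none → 0
15 → 14, 10 → 2
30 → 14, 19, 10 → 3
14 → 10 → 1
19 → 10 → 1
10 → none → 0
Sum: 5 + 2 + 0 + 2 + 3 + 1 + 1 + 0 = 14

14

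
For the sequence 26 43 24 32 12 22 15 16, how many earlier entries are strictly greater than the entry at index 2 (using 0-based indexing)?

The element at index 2 is 24.
Elements before it: 26, 43
Those larger than 24: 26, 43

2 such elements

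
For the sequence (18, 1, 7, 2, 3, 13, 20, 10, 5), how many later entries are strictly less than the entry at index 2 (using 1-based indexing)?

0

The element at index 2 is 1.
Elements after it: 7, 2, 3, 13, 20, 10, 5
None of them are smaller than 1.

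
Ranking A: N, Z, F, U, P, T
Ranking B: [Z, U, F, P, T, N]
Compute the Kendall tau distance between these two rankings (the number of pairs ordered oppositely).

Discordant pairs: 6

Assign each item its position (1..6) in the first ordering, then rewrite the second ordering as that position sequence:
positions: N→1, Z→2, F→3, U→4, P→5, T→6
second ordering as positions: [2, 4, 3, 5, 6, 1]
Discordant pairs = inversions in this position sequence.
2: 1 → 1
4: 3, 1 → 2
3: 1 → 1
5: 1 → 1
6: 1 → 1
1: 0
Total: 1 + 2 + 1 + 1 + 1 + 0 = 6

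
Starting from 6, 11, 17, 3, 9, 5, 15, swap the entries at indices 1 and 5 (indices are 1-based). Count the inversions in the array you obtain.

Positions 1 and 5 hold 6 and 9; after swapping, the array is [9, 11, 17, 3, 6, 5, 15].
Sweep left to right; for each value list the smaller values that follow it:
9 → 3, 6, 5 → 3
11 → 3, 6, 5 → 3
17 → 3, 6, 5, 15 → 4
3 → none → 0
6 → 5 → 1
5 → none → 0
15 → none → 0
Sum: 3 + 3 + 4 + 0 + 1 + 0 + 0 = 11

There are 11 inversions.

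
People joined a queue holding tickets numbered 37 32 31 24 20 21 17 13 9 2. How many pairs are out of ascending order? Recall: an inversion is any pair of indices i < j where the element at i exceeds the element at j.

There are 44 inversions.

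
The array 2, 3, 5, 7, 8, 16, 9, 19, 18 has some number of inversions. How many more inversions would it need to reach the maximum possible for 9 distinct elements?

Maximum inversions for 9 distinct elements is C(9, 2) = 9·8/2 = 36.
Current inversions — for each element, count later smaller elements:
2: 0
3: 0
5: 0
7: 0
8: 0
16: 1
9: 0
19: 1
18: 0
Current total: 0 + 0 + 0 + 0 + 0 + 1 + 0 + 1 + 0 = 2
Shortfall: 36 − 2 = 34

34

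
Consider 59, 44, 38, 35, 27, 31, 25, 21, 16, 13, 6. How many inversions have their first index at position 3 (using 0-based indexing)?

The element at index 3 is 35.
Elements after it: 27, 31, 25, 21, 16, 13, 6
Those smaller than 35: 27, 31, 25, 21, 16, 13, 6

7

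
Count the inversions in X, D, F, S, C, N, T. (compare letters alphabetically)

10 inversions

Element-by-element contributions:
X: 6
D: 1
F: 1
S: 2
C: 0
N: 0
T: 0
Sum: 6 + 1 + 1 + 2 + 0 + 0 + 0 = 10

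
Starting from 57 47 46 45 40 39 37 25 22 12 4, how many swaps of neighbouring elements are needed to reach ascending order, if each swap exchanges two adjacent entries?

55 adjacent swaps

Each adjacent swap fixes exactly one inversion, so the minimum swap count equals the number of inversions.
Count inversions — for each element, later elements that are smaller:
57: 47, 46, 45, 40, 39, 37, 25, 22, 12, 4 → 10
47: 46, 45, 40, 39, 37, 25, 22, 12, 4 → 9
46: 45, 40, 39, 37, 25, 22, 12, 4 → 8
45: 40, 39, 37, 25, 22, 12, 4 → 7
40: 39, 37, 25, 22, 12, 4 → 6
39: 37, 25, 22, 12, 4 → 5
37: 25, 22, 12, 4 → 4
25: 22, 12, 4 → 3
22: 12, 4 → 2
12: 4 → 1
4: none → 0
Total inversions: 10 + 9 + 8 + 7 + 6 + 5 + 4 + 3 + 2 + 1 + 0 = 55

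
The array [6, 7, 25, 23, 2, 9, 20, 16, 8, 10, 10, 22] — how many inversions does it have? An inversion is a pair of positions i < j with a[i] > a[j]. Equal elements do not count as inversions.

27

Sweep left to right; for each value list the smaller values that follow it:
6: 1
7: 1
25: 9
23: 8
2: 0
9: 1
20: 4
16: 3
8: 0
10: 0
10: 0
22: 0
Sum: 1 + 1 + 9 + 8 + 0 + 1 + 4 + 3 + 0 + 0 + 0 + 0 = 27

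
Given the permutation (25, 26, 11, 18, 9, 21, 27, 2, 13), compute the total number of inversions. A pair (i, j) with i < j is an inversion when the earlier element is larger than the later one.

22 inversions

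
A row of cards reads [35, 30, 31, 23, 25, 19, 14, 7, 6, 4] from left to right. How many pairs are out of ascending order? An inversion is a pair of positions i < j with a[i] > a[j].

43

Sweep left to right; for each value list the smaller values that follow it:
35 → 30, 31, 23, 25, 19, 14, 7, 6, 4 → 9
30 → 23, 25, 19, 14, 7, 6, 4 → 7
31 → 23, 25, 19, 14, 7, 6, 4 → 7
23 → 19, 14, 7, 6, 4 → 5
25 → 19, 14, 7, 6, 4 → 5
19 → 14, 7, 6, 4 → 4
14 → 7, 6, 4 → 3
7 → 6, 4 → 2
6 → 4 → 1
4 → none → 0
Sum: 9 + 7 + 7 + 5 + 5 + 4 + 3 + 2 + 1 + 0 = 43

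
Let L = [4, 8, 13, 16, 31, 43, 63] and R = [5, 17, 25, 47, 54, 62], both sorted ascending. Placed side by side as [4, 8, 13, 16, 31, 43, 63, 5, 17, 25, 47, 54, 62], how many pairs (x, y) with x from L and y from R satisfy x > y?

15

Count, for every r in R, how many entries of L exceed r:
r = 5: 8, 13, 16, 31, 43, 63 → 6
r = 17: 31, 43, 63 → 3
r = 25: 31, 43, 63 → 3
r = 47: 63 → 1
r = 54: 63 → 1
r = 62: 63 → 1
Cross-inversions: 6 + 3 + 3 + 1 + 1 + 1 = 15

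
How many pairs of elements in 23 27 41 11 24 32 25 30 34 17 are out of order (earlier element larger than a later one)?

20 out-of-order pairs

For each element, count later entries that are smaller:
23 → 11, 17 → 2
27 → 11, 24, 25, 17 → 4
41 → 11, 24, 32, 25, 30, 34, 17 → 7
11 → none → 0
24 → 17 → 1
32 → 25, 30, 17 → 3
25 → 17 → 1
30 → 17 → 1
34 → 17 → 1
17 → none → 0
Sum: 2 + 4 + 7 + 0 + 1 + 3 + 1 + 1 + 1 + 0 = 20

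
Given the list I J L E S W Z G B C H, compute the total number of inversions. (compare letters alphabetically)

Inversions: 31

Element-by-element contributions:
I: 5
J: 5
L: 5
E: 2
S: 4
W: 4
Z: 4
G: 2
B: 0
C: 0
H: 0
Sum: 5 + 5 + 5 + 2 + 4 + 4 + 4 + 2 + 0 + 0 + 0 = 31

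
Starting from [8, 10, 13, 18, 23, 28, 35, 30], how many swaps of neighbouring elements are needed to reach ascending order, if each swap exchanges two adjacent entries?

Each adjacent swap fixes exactly one inversion, so the minimum swap count equals the number of inversions.
Count inversions — for each element, later elements that are smaller:
8: none → 0
10: none → 0
13: none → 0
18: none → 0
23: none → 0
28: none → 0
35: 30 → 1
30: none → 0
Total inversions: 0 + 0 + 0 + 0 + 0 + 0 + 1 + 0 = 1

1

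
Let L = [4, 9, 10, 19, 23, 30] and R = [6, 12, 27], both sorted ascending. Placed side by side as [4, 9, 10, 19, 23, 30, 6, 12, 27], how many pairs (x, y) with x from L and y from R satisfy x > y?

Take each right-half value and tally the left-half values above it:
r = 6: 9, 10, 19, 23, 30 → 5
r = 12: 19, 23, 30 → 3
r = 27: 30 → 1
Cross-inversions: 5 + 3 + 1 = 9

9 split inversions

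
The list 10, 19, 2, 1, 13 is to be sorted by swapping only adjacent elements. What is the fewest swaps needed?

6 adjacent swaps

Each adjacent swap fixes exactly one inversion, so the minimum swap count equals the number of inversions.
Count inversions — for each element, later elements that are smaller:
10: 2, 1 → 2
19: 2, 1, 13 → 3
2: 1 → 1
1: none → 0
13: none → 0
Total inversions: 2 + 3 + 1 + 0 + 0 = 6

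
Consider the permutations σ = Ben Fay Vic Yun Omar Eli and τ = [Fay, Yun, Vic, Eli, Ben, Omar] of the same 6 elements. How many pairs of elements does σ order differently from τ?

There are 6 discordant pairs.

Assign each item its position (1..6) in the first ordering, then rewrite the second ordering as that position sequence:
positions: Ben→1, Fay→2, Vic→3, Yun→4, Omar→5, Eli→6
second ordering as positions: [2, 4, 3, 6, 1, 5]
Discordant pairs = inversions in this position sequence.
2: 1 → 1
4: 3, 1 → 2
3: 1 → 1
6: 1, 5 → 2
1: 0
5: 0
Total: 1 + 2 + 1 + 2 + 0 + 0 = 6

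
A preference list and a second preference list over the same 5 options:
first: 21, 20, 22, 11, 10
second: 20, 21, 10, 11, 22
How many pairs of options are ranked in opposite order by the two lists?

Assign each item its position (1..5) in the first ordering, then rewrite the second ordering as that position sequence:
positions: 21→1, 20→2, 22→3, 11→4, 10→5
second ordering as positions: [2, 1, 5, 4, 3]
Discordant pairs = inversions in this position sequence.
2: 1 → 1
1: 0
5: 4, 3 → 2
4: 3 → 1
3: 0
Total: 1 + 0 + 2 + 1 + 0 = 4

4 pairs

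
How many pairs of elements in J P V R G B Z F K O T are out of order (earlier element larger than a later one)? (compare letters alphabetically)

Sweep left to right; for each value list the smaller values that follow it:
J: 3
P: 5
V: 7
R: 5
G: 2
B: 0
Z: 4
F: 0
K: 0
O: 0
T: 0
Sum: 3 + 5 + 7 + 5 + 2 + 0 + 4 + 0 + 0 + 0 + 0 = 26

26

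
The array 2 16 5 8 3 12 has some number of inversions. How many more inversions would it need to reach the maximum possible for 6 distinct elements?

Maximum inversions for 6 distinct elements is C(6, 2) = 6·5/2 = 15.
Current inversions — for each element, count later smaller elements:
2: 0
16: 4
5: 1
8: 1
3: 0
12: 0
Current total: 0 + 4 + 1 + 1 + 0 + 0 = 6
Shortfall: 15 − 6 = 9

9 inversions short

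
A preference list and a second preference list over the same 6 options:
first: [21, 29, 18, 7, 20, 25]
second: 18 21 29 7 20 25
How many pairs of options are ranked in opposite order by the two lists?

Assign each item its position (1..6) in the first ordering, then rewrite the second ordering as that position sequence:
positions: 21→1, 29→2, 18→3, 7→4, 20→5, 25→6
second ordering as positions: [3, 1, 2, 4, 5, 6]
Discordant pairs = inversions in this position sequence.
3: 1, 2 → 2
1: 0
2: 0
4: 0
5: 0
6: 0
Total: 2 + 0 + 0 + 0 + 0 + 0 = 2

2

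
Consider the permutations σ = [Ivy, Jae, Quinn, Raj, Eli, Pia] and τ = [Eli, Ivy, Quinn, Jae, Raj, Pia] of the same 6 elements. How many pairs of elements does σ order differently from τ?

5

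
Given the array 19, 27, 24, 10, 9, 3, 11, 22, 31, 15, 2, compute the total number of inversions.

33 inversions

Element-by-element contributions:
19 → 10, 9, 3, 11, 15, 2 → 6
27 → 24, 10, 9, 3, 11, 22, 15, 2 → 8
24 → 10, 9, 3, 11, 22, 15, 2 → 7
10 → 9, 3, 2 → 3
9 → 3, 2 → 2
3 → 2 → 1
11 → 2 → 1
22 → 15, 2 → 2
31 → 15, 2 → 2
15 → 2 → 1
2 → none → 0
Sum: 6 + 8 + 7 + 3 + 2 + 1 + 1 + 2 + 2 + 1 + 0 = 33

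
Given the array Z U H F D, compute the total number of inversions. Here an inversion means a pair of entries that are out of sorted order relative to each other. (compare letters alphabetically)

10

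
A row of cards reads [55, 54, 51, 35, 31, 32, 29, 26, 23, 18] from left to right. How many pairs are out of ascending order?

Count, for each position, how many later elements it exceeds:
55: 9
54: 8
51: 7
35: 6
31: 4
32: 4
29: 3
26: 2
23: 1
18: 0
Sum: 9 + 8 + 7 + 6 + 4 + 4 + 3 + 2 + 1 + 0 = 44

44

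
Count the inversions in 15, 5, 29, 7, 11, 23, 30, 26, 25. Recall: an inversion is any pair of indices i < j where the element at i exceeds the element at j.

11 inversions

Sweep left to right; for each value list the smaller values that follow it:
15: 3
5: 0
29: 5
7: 0
11: 0
23: 0
30: 2
26: 1
25: 0
Sum: 3 + 0 + 5 + 0 + 0 + 0 + 2 + 1 + 0 = 11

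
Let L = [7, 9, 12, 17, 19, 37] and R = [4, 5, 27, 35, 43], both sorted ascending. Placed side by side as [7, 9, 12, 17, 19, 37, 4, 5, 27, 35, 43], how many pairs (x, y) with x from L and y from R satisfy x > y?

Take each right-half value and tally the left-half values above it:
r = 4: 7, 9, 12, 17, 19, 37 → 6
r = 5: 7, 9, 12, 17, 19, 37 → 6
r = 27: 37 → 1
r = 35: 37 → 1
r = 43: none → 0
Cross-inversions: 6 + 6 + 1 + 1 + 0 = 14

14 split inversions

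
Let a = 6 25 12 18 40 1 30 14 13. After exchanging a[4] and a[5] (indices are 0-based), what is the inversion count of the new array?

Inversions: 16

Positions 4 and 5 hold 40 and 1; after swapping, the array is [6, 25, 12, 18, 1, 40, 30, 14, 13].
Sweep left to right; for each value list the smaller values that follow it:
6: 1
25: 5
12: 1
18: 3
1: 0
40: 3
30: 2
14: 1
13: 0
Sum: 1 + 5 + 1 + 3 + 0 + 3 + 2 + 1 + 0 = 16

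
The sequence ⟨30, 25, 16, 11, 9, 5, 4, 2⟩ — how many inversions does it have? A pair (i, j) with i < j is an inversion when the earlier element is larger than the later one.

Element-by-element contributions:
30 → 25, 16, 11, 9, 5, 4, 2 → 7
25 → 16, 11, 9, 5, 4, 2 → 6
16 → 11, 9, 5, 4, 2 → 5
11 → 9, 5, 4, 2 → 4
9 → 5, 4, 2 → 3
5 → 4, 2 → 2
4 → 2 → 1
2 → none → 0
Sum: 7 + 6 + 5 + 4 + 3 + 2 + 1 + 0 = 28

28 inversions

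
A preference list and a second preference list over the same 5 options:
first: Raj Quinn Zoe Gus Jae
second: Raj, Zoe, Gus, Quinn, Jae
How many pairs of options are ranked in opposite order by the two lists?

2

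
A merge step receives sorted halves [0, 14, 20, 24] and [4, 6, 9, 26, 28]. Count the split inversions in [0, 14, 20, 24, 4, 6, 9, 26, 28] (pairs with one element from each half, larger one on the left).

For each element r of the right run, count left-run elements greater than r:
r = 4: 14, 20, 24 → 3
r = 6: 14, 20, 24 → 3
r = 9: 14, 20, 24 → 3
r = 26: none → 0
r = 28: none → 0
Cross-inversions: 3 + 3 + 3 + 0 + 0 = 9

Split inversions: 9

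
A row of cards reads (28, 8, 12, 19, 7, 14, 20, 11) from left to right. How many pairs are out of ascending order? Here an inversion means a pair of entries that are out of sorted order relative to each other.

Element-by-element contributions:
28: 7
8: 1
12: 2
19: 3
7: 0
14: 1
20: 1
11: 0
Sum: 7 + 1 + 2 + 3 + 0 + 1 + 1 + 0 = 15

15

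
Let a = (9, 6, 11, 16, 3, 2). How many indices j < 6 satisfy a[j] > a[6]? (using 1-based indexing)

5

The element at index 6 is 2.
Elements before it: 9, 6, 11, 16, 3
Those larger than 2: 9, 6, 11, 16, 3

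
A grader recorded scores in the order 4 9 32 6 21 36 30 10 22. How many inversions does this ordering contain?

12

Sweep left to right; for each value list the smaller values that follow it:
4 → none → 0
9 → 6 → 1
32 → 6, 21, 30, 10, 22 → 5
6 → none → 0
21 → 10 → 1
36 → 30, 10, 22 → 3
30 → 10, 22 → 2
10 → none → 0
22 → none → 0
Sum: 0 + 1 + 5 + 0 + 1 + 3 + 2 + 0 + 0 = 12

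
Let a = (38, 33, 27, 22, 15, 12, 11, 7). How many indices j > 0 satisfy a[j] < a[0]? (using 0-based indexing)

The element at index 0 is 38.
Elements after it: 33, 27, 22, 15, 12, 11, 7
Those smaller than 38: 33, 27, 22, 15, 12, 11, 7

7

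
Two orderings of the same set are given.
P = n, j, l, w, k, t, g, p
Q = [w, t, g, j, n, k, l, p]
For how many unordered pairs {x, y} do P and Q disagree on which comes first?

Assign each item its position (1..8) in the first ordering, then rewrite the second ordering as that position sequence:
positions: n→1, j→2, l→3, w→4, k→5, t→6, g→7, p→8
second ordering as positions: [4, 6, 7, 2, 1, 5, 3, 8]
Discordant pairs = inversions in this position sequence.
4: 2, 1, 3 → 3
6: 2, 1, 5, 3 → 4
7: 2, 1, 5, 3 → 4
2: 1 → 1
1: 0
5: 3 → 1
3: 0
8: 0
Total: 3 + 4 + 4 + 1 + 0 + 1 + 0 + 0 = 13

There are 13 disagreeing pairs.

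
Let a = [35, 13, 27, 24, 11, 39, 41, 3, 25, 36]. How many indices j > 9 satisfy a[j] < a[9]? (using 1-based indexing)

0

The element at index 9 is 25.
Elements after it: 36
None of them are smaller than 25.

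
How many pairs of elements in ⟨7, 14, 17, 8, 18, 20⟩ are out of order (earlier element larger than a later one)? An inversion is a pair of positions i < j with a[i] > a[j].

Element-by-element contributions:
7: 0
14: 1
17: 1
8: 0
18: 0
20: 0
Sum: 0 + 1 + 1 + 0 + 0 + 0 = 2

2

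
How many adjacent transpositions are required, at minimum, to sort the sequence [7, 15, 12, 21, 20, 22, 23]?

The minimum number of adjacent swaps to sort an array equals its inversion count, since every such swap removes exactly one inversion.
Count inversions — for each element, later elements that are smaller:
7: none → 0
15: 12 → 1
12: none → 0
21: 20 → 1
20: none → 0
22: none → 0
23: none → 0
Total inversions: 0 + 1 + 0 + 1 + 0 + 0 + 0 = 2

Swaps: 2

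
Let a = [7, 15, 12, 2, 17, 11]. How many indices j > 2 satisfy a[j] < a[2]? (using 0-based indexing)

The element at index 2 is 12.
Elements after it: 2, 17, 11
Those smaller than 12: 2, 11

2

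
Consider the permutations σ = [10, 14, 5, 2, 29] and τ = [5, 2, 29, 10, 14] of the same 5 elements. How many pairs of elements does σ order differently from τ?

6

Assign each item its position (1..5) in the first ordering, then rewrite the second ordering as that position sequence:
positions: 10→1, 14→2, 5→3, 2→4, 29→5
second ordering as positions: [3, 4, 5, 1, 2]
Discordant pairs = inversions in this position sequence.
3: 1, 2 → 2
4: 1, 2 → 2
5: 1, 2 → 2
1: 0
2: 0
Total: 2 + 2 + 2 + 0 + 0 = 6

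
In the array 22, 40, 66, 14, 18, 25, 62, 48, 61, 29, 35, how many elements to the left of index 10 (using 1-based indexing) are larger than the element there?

The element at index 10 is 29.
Elements before it: 22, 40, 66, 14, 18, 25, 62, 48, 61
Those larger than 29: 40, 66, 62, 48, 61

5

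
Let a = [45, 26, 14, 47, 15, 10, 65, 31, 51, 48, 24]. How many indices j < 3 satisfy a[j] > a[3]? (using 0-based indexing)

The element at index 3 is 47.
Elements before it: 45, 26, 14
None of them are larger than 47.

0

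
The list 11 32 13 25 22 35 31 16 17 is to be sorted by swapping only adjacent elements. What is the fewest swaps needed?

Each adjacent swap fixes exactly one inversion, so the minimum swap count equals the number of inversions.
Count inversions — for each element, later elements that are smaller:
11: none → 0
32: 13, 25, 22, 31, 16, 17 → 6
13: none → 0
25: 22, 16, 17 → 3
22: 16, 17 → 2
35: 31, 16, 17 → 3
31: 16, 17 → 2
16: none → 0
17: none → 0
Total inversions: 0 + 6 + 0 + 3 + 2 + 3 + 2 + 0 + 0 = 16

16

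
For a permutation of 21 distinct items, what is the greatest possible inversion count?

210 inversions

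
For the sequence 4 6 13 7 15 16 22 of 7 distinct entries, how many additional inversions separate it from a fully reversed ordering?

Maximum inversions for 7 distinct elements is C(7, 2) = 7·6/2 = 21.
Current inversions — for each element, count later smaller elements:
4: 0
6: 0
13: 1
7: 0
15: 0
16: 0
22: 0
Current total: 0 + 0 + 1 + 0 + 0 + 0 + 0 = 1
Shortfall: 21 − 1 = 20

20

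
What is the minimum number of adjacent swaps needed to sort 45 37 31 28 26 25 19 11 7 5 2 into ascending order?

55

Minimum adjacent swaps = number of inversions (each swap of adjacent out-of-order elements removes one inversion and no swap can remove more).
Count inversions — for each element, later elements that are smaller:
45: 37, 31, 28, 26, 25, 19, 11, 7, 5, 2 → 10
37: 31, 28, 26, 25, 19, 11, 7, 5, 2 → 9
31: 28, 26, 25, 19, 11, 7, 5, 2 → 8
28: 26, 25, 19, 11, 7, 5, 2 → 7
26: 25, 19, 11, 7, 5, 2 → 6
25: 19, 11, 7, 5, 2 → 5
19: 11, 7, 5, 2 → 4
11: 7, 5, 2 → 3
7: 5, 2 → 2
5: 2 → 1
2: none → 0
Total inversions: 10 + 9 + 8 + 7 + 6 + 5 + 4 + 3 + 2 + 1 + 0 = 55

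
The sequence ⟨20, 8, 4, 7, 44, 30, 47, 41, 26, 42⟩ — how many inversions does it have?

14 out-of-order pairs

Sweep left to right; for each value list the smaller values that follow it:
20: 3
8: 2
4: 0
7: 0
44: 4
30: 1
47: 3
41: 1
26: 0
42: 0
Sum: 3 + 2 + 0 + 0 + 4 + 1 + 3 + 1 + 0 + 0 = 14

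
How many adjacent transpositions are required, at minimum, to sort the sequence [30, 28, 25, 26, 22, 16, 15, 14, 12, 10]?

Each adjacent swap fixes exactly one inversion, so the minimum swap count equals the number of inversions.
Count inversions — for each element, later elements that are smaller:
30: 28, 25, 26, 22, 16, 15, 14, 12, 10 → 9
28: 25, 26, 22, 16, 15, 14, 12, 10 → 8
25: 22, 16, 15, 14, 12, 10 → 6
26: 22, 16, 15, 14, 12, 10 → 6
22: 16, 15, 14, 12, 10 → 5
16: 15, 14, 12, 10 → 4
15: 14, 12, 10 → 3
14: 12, 10 → 2
12: 10 → 1
10: none → 0
Total inversions: 9 + 8 + 6 + 6 + 5 + 4 + 3 + 2 + 1 + 0 = 44

44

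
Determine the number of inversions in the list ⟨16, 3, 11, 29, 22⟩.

3

Out-of-order index pairs (0-indexed):
(0,1): 16 > 3
(0,2): 16 > 11
(3,4): 29 > 22
That's 3 pairs.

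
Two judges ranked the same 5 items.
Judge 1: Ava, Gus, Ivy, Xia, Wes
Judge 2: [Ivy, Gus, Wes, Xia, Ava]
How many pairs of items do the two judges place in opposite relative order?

Assign each item its position (1..5) in the first ordering, then rewrite the second ordering as that position sequence:
positions: Ava→1, Gus→2, Ivy→3, Xia→4, Wes→5
second ordering as positions: [3, 2, 5, 4, 1]
Discordant pairs = inversions in this position sequence.
3: 2, 1 → 2
2: 1 → 1
5: 4, 1 → 2
4: 1 → 1
1: 0
Total: 2 + 1 + 2 + 1 + 0 = 6

There are 6 discordant pairs.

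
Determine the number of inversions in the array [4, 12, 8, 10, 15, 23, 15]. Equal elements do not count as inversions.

For each element, count later entries that are smaller:
4 → none → 0
12 → 8, 10 → 2
8 → none → 0
10 → none → 0
15 → none → 0
23 → 15 → 1
15 → none → 0
Sum: 0 + 2 + 0 + 0 + 0 + 1 + 0 = 3

There are 3 inversions.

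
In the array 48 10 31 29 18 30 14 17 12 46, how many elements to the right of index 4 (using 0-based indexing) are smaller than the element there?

The element at index 4 is 18.
Elements after it: 30, 14, 17, 12, 46
Those smaller than 18: 14, 17, 12

3 such elements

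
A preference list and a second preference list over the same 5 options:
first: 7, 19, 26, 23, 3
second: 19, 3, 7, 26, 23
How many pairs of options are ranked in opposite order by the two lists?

4

Assign each item its position (1..5) in the first ordering, then rewrite the second ordering as that position sequence:
positions: 7→1, 19→2, 26→3, 23→4, 3→5
second ordering as positions: [2, 5, 1, 3, 4]
Discordant pairs = inversions in this position sequence.
2: 1 → 1
5: 1, 3, 4 → 3
1: 0
3: 0
4: 0
Total: 1 + 3 + 0 + 0 + 0 = 4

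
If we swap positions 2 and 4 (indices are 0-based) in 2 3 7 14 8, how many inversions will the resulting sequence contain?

Positions 2 and 4 hold 7 and 8; after swapping, the array is [2, 3, 8, 14, 7].
For each element, count later entries that are smaller:
2: 0
3: 0
8: 1
14: 1
7: 0
Sum: 0 + 0 + 1 + 1 + 0 = 2

2 inversions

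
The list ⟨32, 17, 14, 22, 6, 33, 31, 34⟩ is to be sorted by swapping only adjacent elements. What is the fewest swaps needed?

10

Each adjacent swap fixes exactly one inversion, so the minimum swap count equals the number of inversions.
Count inversions — for each element, later elements that are smaller:
32: 17, 14, 22, 6, 31 → 5
17: 14, 6 → 2
14: 6 → 1
22: 6 → 1
6: none → 0
33: 31 → 1
31: none → 0
34: none → 0
Total inversions: 5 + 2 + 1 + 1 + 0 + 1 + 0 + 0 = 10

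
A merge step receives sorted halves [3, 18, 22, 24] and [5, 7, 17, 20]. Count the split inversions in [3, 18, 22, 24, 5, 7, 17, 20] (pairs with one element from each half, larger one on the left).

Take each right-half value and tally the left-half values above it:
r = 5: 18, 22, 24 → 3
r = 7: 18, 22, 24 → 3
r = 17: 18, 22, 24 → 3
r = 20: 22, 24 → 2
Cross-inversions: 3 + 3 + 3 + 2 = 11

11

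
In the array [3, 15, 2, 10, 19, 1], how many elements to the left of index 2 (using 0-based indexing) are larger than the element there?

The element at index 2 is 2.
Elements before it: 3, 15
Those larger than 2: 3, 15

2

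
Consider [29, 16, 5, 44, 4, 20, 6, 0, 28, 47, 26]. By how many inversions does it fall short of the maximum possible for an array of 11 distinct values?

29

Maximum inversions for 11 distinct elements is C(11, 2) = 11·10/2 = 55.
Current inversions — for each element, count later smaller elements:
29: 8
16: 4
5: 2
44: 6
4: 1
20: 2
6: 1
0: 0
28: 1
47: 1
26: 0
Current total: 8 + 4 + 2 + 6 + 1 + 2 + 1 + 0 + 1 + 1 + 0 = 26
Shortfall: 55 − 26 = 29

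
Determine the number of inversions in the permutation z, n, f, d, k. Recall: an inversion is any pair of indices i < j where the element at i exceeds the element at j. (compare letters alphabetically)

Inversion pairs (indices are 0-based):
(0,1): z > n
(0,2): z > f
(0,3): z > d
(0,4): z > k
(1,2): n > f
(1,3): n > d
(1,4): n > k
(2,3): f > d
That's 8 pairs.

8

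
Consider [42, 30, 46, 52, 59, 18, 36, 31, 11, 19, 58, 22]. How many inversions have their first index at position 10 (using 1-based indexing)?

0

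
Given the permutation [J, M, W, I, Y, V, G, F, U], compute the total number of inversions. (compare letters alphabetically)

Sweep left to right; for each value list the smaller values that follow it:
J → I, G, F → 3
M → I, G, F → 3
W → I, V, G, F, U → 5
I → G, F → 2
Y → V, G, F, U → 4
V → G, F, U → 3
G → F → 1
F → none → 0
U → none → 0
Sum: 3 + 3 + 5 + 2 + 4 + 3 + 1 + 0 + 0 = 21

Out-of-order pairs: 21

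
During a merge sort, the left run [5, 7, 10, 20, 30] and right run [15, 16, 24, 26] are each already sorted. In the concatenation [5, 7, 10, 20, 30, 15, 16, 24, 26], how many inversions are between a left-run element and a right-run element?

6 cross-inversions

Take each right-half value and tally the left-half values above it:
r = 15: 20, 30 → 2
r = 16: 20, 30 → 2
r = 24: 30 → 1
r = 26: 30 → 1
Cross-inversions: 2 + 2 + 1 + 1 = 6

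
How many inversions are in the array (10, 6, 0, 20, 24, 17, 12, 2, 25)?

For each element, count later entries that are smaller:
10: 3
6: 2
0: 0
20: 3
24: 3
17: 2
12: 1
2: 0
25: 0
Sum: 3 + 2 + 0 + 3 + 3 + 2 + 1 + 0 + 0 = 14

14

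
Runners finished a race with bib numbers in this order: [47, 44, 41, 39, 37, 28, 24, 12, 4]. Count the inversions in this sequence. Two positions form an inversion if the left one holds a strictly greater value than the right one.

Sweep left to right; for each value list the smaller values that follow it:
47: 8
44: 7
41: 6
39: 5
37: 4
28: 3
24: 2
12: 1
4: 0
Sum: 8 + 7 + 6 + 5 + 4 + 3 + 2 + 1 + 0 = 36

36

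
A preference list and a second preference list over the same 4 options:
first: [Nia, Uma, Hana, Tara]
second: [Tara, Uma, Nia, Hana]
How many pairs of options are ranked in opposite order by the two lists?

4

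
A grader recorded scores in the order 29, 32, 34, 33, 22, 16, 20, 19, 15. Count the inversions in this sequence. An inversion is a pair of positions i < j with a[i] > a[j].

29

For each element, count later entries that are smaller:
29 → 22, 16, 20, 19, 15 → 5
32 → 22, 16, 20, 19, 15 → 5
34 → 33, 22, 16, 20, 19, 15 → 6
33 → 22, 16, 20, 19, 15 → 5
22 → 16, 20, 19, 15 → 4
16 → 15 → 1
20 → 19, 15 → 2
19 → 15 → 1
15 → none → 0
Sum: 5 + 5 + 6 + 5 + 4 + 1 + 2 + 1 + 0 = 29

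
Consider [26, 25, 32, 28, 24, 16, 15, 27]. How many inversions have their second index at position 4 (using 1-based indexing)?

1

The element at index 4 is 28.
Elements before it: 26, 25, 32
Those larger than 28: 32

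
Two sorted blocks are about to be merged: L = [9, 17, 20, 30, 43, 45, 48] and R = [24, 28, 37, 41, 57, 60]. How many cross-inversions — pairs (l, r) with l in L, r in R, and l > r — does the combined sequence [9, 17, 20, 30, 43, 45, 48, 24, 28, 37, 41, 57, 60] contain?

14

Count, for every r in R, how many entries of L exceed r:
r = 24: 30, 43, 45, 48 → 4
r = 28: 30, 43, 45, 48 → 4
r = 37: 43, 45, 48 → 3
r = 41: 43, 45, 48 → 3
r = 57: none → 0
r = 60: none → 0
Cross-inversions: 4 + 4 + 3 + 3 + 0 + 0 = 14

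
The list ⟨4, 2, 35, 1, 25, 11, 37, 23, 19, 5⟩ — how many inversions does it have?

Count, for each position, how many later elements it exceeds:
4: 2
2: 1
35: 6
1: 0
25: 4
11: 1
37: 3
23: 2
19: 1
5: 0
Sum: 2 + 1 + 6 + 0 + 4 + 1 + 3 + 2 + 1 + 0 = 20

There are 20 out-of-order pairs.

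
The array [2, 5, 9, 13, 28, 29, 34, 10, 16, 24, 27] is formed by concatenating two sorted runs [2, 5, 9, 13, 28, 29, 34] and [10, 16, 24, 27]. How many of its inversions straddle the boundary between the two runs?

Split inversions: 13

For each element r of the right run, count left-run elements greater than r:
r = 10: 13, 28, 29, 34 → 4
r = 16: 28, 29, 34 → 3
r = 24: 28, 29, 34 → 3
r = 27: 28, 29, 34 → 3
Cross-inversions: 4 + 3 + 3 + 3 = 13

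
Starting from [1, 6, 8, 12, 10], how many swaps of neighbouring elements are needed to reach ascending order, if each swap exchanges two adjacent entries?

1

Minimum adjacent swaps = number of inversions (each swap of adjacent out-of-order elements removes one inversion and no swap can remove more).
Count inversions — for each element, later elements that are smaller:
1: none → 0
6: none → 0
8: none → 0
12: 10 → 1
10: none → 0
Total inversions: 0 + 0 + 0 + 1 + 0 = 1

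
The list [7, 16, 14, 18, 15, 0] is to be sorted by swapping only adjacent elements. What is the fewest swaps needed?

Minimum adjacent swaps = number of inversions (each swap of adjacent out-of-order elements removes one inversion and no swap can remove more).
Count inversions — for each element, later elements that are smaller:
7: 0 → 1
16: 14, 15, 0 → 3
14: 0 → 1
18: 15, 0 → 2
15: 0 → 1
0: none → 0
Total inversions: 1 + 3 + 1 + 2 + 1 + 0 = 8

8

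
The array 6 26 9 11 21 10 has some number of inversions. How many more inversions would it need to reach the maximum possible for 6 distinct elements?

Maximum inversions for 6 distinct elements is C(6, 2) = 6·5/2 = 15.
Current inversions — for each element, count later smaller elements:
6: 0
26: 4
9: 0
11: 1
21: 1
10: 0
Current total: 0 + 4 + 0 + 1 + 1 + 0 = 6
Shortfall: 15 − 6 = 9

9 inversions short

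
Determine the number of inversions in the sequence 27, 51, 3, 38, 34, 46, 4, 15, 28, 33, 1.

34 inversions

Element-by-element contributions:
27 → 3, 4, 15, 1 → 4
51 → 3, 38, 34, 46, 4, 15, 28, 33, 1 → 9
3 → 1 → 1
38 → 34, 4, 15, 28, 33, 1 → 6
34 → 4, 15, 28, 33, 1 → 5
46 → 4, 15, 28, 33, 1 → 5
4 → 1 → 1
15 → 1 → 1
28 → 1 → 1
33 → 1 → 1
1 → none → 0
Sum: 4 + 9 + 1 + 6 + 5 + 5 + 1 + 1 + 1 + 1 + 0 = 34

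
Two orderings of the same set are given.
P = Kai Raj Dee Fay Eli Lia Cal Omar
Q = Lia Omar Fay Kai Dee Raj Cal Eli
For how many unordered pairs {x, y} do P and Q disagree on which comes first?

Disagreeing pairs: 16

Assign each item its position (1..8) in the first ordering, then rewrite the second ordering as that position sequence:
positions: Kai→1, Raj→2, Dee→3, Fay→4, Eli→5, Lia→6, Cal→7, Omar→8
second ordering as positions: [6, 8, 4, 1, 3, 2, 7, 5]
Discordant pairs = inversions in this position sequence.
6: 4, 1, 3, 2, 5 → 5
8: 4, 1, 3, 2, 7, 5 → 6
4: 1, 3, 2 → 3
1: 0
3: 2 → 1
2: 0
7: 5 → 1
5: 0
Total: 5 + 6 + 3 + 0 + 1 + 0 + 1 + 0 = 16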